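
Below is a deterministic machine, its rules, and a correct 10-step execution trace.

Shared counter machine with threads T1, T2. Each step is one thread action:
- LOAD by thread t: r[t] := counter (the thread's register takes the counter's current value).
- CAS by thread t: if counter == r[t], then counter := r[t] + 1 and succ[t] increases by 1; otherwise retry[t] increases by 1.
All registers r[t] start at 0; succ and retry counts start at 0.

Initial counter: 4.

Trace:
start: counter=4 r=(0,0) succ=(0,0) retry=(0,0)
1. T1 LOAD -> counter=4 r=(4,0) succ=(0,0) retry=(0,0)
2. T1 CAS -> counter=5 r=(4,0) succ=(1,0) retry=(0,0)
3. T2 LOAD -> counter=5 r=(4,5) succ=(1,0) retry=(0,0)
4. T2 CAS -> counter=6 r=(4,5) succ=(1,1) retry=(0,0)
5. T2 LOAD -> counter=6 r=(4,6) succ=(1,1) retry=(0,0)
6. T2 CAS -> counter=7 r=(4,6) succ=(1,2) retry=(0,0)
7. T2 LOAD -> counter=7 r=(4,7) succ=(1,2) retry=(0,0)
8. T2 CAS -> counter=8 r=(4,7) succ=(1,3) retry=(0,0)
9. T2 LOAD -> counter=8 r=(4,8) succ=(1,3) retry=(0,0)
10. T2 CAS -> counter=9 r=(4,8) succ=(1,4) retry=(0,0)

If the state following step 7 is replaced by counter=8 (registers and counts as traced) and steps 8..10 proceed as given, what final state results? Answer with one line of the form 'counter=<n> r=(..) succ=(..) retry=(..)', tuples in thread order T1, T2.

state after step 7 := counter=8 r=(4,7) succ=(1,2) retry=(0,0)
8. T2 CAS -> counter=8 r=(4,7) succ=(1,2) retry=(0,1)
9. T2 LOAD -> counter=8 r=(4,8) succ=(1,2) retry=(0,1)
10. T2 CAS -> counter=9 r=(4,8) succ=(1,3) retry=(0,1)

counter=9 r=(4,8) succ=(1,3) retry=(0,1)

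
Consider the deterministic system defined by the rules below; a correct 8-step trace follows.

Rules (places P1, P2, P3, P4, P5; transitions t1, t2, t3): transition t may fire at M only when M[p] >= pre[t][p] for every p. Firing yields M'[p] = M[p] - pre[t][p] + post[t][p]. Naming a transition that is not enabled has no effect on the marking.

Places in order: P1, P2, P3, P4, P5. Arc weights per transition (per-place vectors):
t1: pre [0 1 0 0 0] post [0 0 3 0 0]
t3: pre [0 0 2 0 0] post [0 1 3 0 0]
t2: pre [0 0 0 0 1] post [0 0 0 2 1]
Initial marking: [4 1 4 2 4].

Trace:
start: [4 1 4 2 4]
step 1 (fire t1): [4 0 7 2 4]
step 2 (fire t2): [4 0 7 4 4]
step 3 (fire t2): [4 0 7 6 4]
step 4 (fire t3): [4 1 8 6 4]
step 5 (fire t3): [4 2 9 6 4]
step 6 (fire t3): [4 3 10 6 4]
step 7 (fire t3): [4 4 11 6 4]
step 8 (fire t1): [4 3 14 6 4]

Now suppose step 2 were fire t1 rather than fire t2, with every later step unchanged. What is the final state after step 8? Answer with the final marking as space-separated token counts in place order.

4 3 14 4 4

(re-executing from step 2 with the substitution; state before step 2: [4 0 7 2 4])
step 2 (fire t1): [4 0 7 2 4]
step 3 (fire t2): [4 0 7 4 4]
step 4 (fire t3): [4 1 8 4 4]
step 5 (fire t3): [4 2 9 4 4]
step 6 (fire t3): [4 3 10 4 4]
step 7 (fire t3): [4 4 11 4 4]
step 8 (fire t1): [4 3 14 4 4]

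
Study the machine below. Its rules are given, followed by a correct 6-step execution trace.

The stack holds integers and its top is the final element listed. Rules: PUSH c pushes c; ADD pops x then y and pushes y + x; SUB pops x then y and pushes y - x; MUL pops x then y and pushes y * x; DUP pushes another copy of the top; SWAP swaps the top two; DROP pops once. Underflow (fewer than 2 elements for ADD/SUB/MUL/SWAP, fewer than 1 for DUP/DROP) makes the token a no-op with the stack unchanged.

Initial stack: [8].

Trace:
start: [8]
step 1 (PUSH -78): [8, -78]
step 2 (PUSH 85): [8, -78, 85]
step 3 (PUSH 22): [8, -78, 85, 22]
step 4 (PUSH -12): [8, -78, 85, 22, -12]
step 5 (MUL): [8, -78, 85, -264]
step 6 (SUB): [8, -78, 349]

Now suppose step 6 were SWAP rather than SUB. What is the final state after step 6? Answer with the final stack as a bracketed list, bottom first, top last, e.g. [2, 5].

[8, -78, -264, 85]

(re-executing from step 6 with the substitution; state before step 6: [8, -78, 85, -264])
step 6 (SWAP): [8, -78, -264, 85]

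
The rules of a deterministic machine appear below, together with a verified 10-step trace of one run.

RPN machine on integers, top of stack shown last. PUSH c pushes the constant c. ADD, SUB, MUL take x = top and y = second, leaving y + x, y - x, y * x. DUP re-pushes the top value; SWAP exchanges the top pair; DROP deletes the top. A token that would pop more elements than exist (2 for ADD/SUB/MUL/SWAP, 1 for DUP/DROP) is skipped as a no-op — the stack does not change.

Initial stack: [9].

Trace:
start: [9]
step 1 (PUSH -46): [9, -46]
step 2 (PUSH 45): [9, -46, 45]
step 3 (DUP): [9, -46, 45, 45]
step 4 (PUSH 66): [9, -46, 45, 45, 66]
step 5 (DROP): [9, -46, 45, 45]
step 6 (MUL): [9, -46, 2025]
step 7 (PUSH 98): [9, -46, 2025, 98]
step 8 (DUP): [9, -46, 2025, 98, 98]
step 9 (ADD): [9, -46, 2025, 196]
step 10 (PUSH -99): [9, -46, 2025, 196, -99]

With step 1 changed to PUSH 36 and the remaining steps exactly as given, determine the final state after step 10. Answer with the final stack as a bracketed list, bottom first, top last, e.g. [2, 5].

[9, 36, 2025, 196, -99]

(re-executing from step 1 with the substitution; state before step 1: [9])
step 1 (PUSH 36): [9, 36]
step 2 (PUSH 45): [9, 36, 45]
step 3 (DUP): [9, 36, 45, 45]
step 4 (PUSH 66): [9, 36, 45, 45, 66]
step 5 (DROP): [9, 36, 45, 45]
step 6 (MUL): [9, 36, 2025]
step 7 (PUSH 98): [9, 36, 2025, 98]
step 8 (DUP): [9, 36, 2025, 98, 98]
step 9 (ADD): [9, 36, 2025, 196]
step 10 (PUSH -99): [9, 36, 2025, 196, -99]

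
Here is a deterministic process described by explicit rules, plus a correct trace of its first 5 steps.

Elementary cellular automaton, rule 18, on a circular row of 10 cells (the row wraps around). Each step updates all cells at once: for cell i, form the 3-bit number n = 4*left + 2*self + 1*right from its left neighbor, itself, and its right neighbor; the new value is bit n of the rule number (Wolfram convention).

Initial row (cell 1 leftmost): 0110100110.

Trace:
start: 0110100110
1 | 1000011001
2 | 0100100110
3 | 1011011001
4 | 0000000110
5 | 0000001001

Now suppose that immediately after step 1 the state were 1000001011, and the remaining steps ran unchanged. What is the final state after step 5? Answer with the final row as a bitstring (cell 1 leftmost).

state after step 1 := 1000001011
2 | 0100010000
3 | 1010101000
4 | 0000000101
5 | 1000001000

1000001000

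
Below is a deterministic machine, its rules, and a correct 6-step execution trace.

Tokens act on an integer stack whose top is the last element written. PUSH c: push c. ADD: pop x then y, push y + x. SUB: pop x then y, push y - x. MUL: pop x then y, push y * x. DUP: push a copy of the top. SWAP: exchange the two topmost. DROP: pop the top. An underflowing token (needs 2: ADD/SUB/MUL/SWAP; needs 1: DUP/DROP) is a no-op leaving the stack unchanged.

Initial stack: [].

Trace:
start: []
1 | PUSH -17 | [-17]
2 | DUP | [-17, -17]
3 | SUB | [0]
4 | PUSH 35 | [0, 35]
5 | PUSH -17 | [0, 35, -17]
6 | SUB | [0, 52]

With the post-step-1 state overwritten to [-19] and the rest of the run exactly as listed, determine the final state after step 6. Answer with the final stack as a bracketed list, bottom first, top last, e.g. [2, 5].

state after step 1 := [-19]
2 | DUP | [-19, -19]
3 | SUB | [0]
4 | PUSH 35 | [0, 35]
5 | PUSH -17 | [0, 35, -17]
6 | SUB | [0, 52]

[0, 52]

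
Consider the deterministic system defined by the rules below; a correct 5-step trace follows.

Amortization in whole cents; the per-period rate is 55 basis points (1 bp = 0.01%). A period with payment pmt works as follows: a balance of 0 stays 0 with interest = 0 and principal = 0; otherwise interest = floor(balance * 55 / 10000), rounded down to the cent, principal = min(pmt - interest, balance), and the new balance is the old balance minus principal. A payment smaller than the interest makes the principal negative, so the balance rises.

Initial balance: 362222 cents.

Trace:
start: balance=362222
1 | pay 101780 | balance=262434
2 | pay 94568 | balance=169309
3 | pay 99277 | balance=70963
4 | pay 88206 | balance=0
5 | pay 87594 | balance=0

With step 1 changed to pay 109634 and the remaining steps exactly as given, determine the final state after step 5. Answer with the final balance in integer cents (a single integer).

(re-executing from step 1 with the substitution; state before step 1: balance=362222)
1 | pay 109634 | balance=254580
2 | pay 94568 | balance=161412
3 | pay 99277 | balance=63022
4 | pay 88206 | balance=0
5 | pay 87594 | balance=0

0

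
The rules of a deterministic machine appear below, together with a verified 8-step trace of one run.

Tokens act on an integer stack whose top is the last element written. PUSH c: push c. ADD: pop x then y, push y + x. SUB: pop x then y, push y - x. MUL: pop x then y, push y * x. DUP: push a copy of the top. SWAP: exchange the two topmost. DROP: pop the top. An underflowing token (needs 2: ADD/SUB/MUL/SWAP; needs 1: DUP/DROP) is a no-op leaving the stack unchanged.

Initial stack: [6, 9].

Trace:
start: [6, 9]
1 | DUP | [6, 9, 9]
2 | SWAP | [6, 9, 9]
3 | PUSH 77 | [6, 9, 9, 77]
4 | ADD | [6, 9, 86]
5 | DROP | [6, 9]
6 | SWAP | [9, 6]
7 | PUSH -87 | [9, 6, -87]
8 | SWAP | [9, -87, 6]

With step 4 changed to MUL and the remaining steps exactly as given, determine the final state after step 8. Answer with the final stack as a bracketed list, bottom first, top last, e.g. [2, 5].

[9, -87, 6]

(re-executing from step 4 with the substitution; state before step 4: [6, 9, 9, 77])
4 | MUL | [6, 9, 693]
5 | DROP | [6, 9]
6 | SWAP | [9, 6]
7 | PUSH -87 | [9, 6, -87]
8 | SWAP | [9, -87, 6]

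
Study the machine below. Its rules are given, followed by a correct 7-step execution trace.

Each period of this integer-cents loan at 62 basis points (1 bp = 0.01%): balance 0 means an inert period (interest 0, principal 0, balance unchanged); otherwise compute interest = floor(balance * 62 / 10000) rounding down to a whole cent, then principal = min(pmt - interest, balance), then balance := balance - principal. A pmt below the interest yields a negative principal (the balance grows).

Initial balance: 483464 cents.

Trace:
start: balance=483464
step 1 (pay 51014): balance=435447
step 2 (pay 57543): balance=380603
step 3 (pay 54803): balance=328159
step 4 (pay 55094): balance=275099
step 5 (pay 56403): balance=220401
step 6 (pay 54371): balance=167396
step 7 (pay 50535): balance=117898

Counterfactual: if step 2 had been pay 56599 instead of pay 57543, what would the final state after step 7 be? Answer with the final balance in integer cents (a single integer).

118872

(re-executing from step 2 with the substitution; state before step 2: balance=435447)
step 2 (pay 56599): balance=381547
step 3 (pay 54803): balance=329109
step 4 (pay 55094): balance=276055
step 5 (pay 56403): balance=221363
step 6 (pay 54371): balance=168364
step 7 (pay 50535): balance=118872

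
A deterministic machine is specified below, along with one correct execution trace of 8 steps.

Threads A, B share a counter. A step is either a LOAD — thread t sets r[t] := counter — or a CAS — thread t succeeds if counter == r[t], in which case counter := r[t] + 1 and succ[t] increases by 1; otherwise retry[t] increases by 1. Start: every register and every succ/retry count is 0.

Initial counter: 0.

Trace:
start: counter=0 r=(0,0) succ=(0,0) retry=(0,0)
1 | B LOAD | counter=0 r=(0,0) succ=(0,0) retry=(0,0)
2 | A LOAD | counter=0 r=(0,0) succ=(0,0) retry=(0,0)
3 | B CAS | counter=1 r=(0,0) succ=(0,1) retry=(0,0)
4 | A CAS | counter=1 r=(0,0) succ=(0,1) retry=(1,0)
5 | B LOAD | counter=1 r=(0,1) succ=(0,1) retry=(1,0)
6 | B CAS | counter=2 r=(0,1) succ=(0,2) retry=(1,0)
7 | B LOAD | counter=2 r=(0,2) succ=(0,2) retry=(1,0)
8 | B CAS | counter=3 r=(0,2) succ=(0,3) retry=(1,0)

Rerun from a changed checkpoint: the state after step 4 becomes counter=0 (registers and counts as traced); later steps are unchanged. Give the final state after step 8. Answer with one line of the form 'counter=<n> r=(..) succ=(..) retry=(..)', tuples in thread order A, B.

counter=2 r=(0,1) succ=(0,3) retry=(1,0)

state after step 4 := counter=0 r=(0,0) succ=(0,1) retry=(1,0)
5 | B LOAD | counter=0 r=(0,0) succ=(0,1) retry=(1,0)
6 | B CAS | counter=1 r=(0,0) succ=(0,2) retry=(1,0)
7 | B LOAD | counter=1 r=(0,1) succ=(0,2) retry=(1,0)
8 | B CAS | counter=2 r=(0,1) succ=(0,3) retry=(1,0)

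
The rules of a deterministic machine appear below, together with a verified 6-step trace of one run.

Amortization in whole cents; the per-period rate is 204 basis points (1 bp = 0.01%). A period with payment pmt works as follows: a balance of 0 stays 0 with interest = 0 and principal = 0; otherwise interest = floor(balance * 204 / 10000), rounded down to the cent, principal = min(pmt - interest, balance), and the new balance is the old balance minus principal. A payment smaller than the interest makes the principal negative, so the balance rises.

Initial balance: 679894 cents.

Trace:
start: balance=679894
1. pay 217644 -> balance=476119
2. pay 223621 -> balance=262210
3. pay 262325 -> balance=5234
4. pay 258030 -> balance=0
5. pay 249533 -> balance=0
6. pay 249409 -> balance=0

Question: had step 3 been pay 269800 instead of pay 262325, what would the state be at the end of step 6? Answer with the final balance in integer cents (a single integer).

0

(re-executing from step 3 with the substitution; state before step 3: balance=262210)
3. pay 269800 -> balance=0
4. pay 258030 -> balance=0
5. pay 249533 -> balance=0
6. pay 249409 -> balance=0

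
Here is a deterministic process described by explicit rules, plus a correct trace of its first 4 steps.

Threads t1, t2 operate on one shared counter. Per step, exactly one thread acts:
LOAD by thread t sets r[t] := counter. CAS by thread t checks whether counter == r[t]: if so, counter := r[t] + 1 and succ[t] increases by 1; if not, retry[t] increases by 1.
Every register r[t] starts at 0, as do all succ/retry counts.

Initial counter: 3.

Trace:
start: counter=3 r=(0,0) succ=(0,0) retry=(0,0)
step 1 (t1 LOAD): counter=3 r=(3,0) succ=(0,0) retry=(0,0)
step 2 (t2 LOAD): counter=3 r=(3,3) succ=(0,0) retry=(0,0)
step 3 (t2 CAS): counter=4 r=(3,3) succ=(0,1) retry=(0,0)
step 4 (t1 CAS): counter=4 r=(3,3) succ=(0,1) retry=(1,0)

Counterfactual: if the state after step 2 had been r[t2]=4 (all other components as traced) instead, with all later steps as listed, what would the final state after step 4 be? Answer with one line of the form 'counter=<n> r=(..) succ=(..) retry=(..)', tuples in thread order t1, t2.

state after step 2 := counter=3 r=(3,4) succ=(0,0) retry=(0,0)
step 3 (t2 CAS): counter=3 r=(3,4) succ=(0,0) retry=(0,1)
step 4 (t1 CAS): counter=4 r=(3,4) succ=(1,0) retry=(0,1)

counter=4 r=(3,4) succ=(1,0) retry=(0,1)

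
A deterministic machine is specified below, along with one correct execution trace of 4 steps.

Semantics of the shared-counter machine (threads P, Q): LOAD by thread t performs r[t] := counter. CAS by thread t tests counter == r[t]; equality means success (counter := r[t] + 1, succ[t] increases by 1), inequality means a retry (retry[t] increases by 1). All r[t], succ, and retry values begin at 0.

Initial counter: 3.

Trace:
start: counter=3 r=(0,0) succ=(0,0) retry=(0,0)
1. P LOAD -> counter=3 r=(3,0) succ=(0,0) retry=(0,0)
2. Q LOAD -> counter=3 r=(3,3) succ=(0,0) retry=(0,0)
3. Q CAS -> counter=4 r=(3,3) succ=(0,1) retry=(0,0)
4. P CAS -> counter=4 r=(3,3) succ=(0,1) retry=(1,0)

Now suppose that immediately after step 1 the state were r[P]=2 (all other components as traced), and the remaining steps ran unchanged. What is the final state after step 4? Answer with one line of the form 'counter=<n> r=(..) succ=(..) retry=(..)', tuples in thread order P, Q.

counter=4 r=(2,3) succ=(0,1) retry=(1,0)

state after step 1 := counter=3 r=(2,0) succ=(0,0) retry=(0,0)
2. Q LOAD -> counter=3 r=(2,3) succ=(0,0) retry=(0,0)
3. Q CAS -> counter=4 r=(2,3) succ=(0,1) retry=(0,0)
4. P CAS -> counter=4 r=(2,3) succ=(0,1) retry=(1,0)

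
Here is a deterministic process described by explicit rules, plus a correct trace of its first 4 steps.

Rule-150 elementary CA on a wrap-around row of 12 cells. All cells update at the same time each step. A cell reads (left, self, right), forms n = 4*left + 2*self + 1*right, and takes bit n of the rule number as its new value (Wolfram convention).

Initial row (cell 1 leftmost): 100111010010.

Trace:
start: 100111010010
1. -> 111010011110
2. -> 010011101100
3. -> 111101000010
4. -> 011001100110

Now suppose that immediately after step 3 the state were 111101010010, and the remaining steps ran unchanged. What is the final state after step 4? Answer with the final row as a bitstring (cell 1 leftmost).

state after step 3 := 111101010010
4. -> 011001011110

011001011110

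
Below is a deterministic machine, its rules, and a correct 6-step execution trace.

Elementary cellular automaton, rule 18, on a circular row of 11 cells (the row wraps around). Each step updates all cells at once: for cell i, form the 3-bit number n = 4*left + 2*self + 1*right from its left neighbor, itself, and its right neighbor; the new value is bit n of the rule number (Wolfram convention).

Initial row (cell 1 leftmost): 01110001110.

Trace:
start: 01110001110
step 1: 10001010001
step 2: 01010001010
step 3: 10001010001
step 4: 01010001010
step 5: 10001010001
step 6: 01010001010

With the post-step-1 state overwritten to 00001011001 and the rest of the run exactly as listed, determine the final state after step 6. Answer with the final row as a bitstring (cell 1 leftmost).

00110100100

state after step 1 := 00001011001
step 2: 10010000110
step 3: 01101001000
step 4: 10000110100
step 5: 01001000011
step 6: 00110100100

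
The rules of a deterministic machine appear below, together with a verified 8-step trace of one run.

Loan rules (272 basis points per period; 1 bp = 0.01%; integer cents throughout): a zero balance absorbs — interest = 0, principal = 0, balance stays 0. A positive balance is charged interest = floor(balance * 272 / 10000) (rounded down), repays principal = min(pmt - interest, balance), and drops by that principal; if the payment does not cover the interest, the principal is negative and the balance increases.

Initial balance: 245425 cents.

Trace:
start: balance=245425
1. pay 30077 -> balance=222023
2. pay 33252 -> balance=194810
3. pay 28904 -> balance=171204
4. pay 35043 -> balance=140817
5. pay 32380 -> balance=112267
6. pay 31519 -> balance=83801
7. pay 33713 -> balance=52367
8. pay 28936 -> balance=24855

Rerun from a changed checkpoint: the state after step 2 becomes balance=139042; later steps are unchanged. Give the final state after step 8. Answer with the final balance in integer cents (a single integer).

state after step 2 := balance=139042
3. pay 28904 -> balance=113919
4. pay 35043 -> balance=81974
5. pay 32380 -> balance=51823
6. pay 31519 -> balance=21713
7. pay 33713 -> balance=0
8. pay 28936 -> balance=0

0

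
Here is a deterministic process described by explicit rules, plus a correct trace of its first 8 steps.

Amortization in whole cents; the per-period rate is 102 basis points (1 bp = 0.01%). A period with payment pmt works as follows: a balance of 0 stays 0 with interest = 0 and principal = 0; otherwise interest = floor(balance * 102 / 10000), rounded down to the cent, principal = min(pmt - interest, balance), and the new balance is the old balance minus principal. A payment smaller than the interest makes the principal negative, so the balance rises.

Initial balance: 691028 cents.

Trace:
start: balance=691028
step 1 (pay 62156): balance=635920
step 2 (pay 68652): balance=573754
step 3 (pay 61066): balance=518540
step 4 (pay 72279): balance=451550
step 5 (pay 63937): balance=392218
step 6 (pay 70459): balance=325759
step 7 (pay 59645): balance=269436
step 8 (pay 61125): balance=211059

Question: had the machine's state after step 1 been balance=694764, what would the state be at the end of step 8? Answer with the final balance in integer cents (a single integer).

274235

state after step 1 := balance=694764
step 2 (pay 68652): balance=633198
step 3 (pay 61066): balance=578590
step 4 (pay 72279): balance=512212
step 5 (pay 63937): balance=453499
step 6 (pay 70459): balance=387665
step 7 (pay 59645): balance=331974
step 8 (pay 61125): balance=274235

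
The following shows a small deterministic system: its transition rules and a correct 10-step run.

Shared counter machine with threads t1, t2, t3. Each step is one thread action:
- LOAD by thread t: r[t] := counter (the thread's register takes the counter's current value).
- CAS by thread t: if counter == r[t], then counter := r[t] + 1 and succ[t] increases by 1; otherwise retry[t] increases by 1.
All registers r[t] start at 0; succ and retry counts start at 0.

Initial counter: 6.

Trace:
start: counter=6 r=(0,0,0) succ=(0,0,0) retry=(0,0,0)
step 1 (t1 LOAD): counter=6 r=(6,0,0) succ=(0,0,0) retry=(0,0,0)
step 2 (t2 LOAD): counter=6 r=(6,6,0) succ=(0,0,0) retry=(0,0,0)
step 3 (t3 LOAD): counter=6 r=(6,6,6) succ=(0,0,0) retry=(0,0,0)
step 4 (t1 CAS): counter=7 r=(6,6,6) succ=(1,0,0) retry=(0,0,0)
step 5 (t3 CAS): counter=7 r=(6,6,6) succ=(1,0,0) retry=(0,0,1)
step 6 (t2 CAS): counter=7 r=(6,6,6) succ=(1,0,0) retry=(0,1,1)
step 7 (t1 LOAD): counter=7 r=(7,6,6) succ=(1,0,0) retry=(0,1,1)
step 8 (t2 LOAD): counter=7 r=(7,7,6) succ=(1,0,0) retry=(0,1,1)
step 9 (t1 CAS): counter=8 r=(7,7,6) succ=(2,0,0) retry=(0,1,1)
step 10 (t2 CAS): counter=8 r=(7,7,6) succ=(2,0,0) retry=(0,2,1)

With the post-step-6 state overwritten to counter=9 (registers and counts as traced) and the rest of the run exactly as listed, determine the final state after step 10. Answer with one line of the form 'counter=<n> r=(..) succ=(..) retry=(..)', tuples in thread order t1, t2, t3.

counter=10 r=(9,9,6) succ=(2,0,0) retry=(0,2,1)

state after step 6 := counter=9 r=(6,6,6) succ=(1,0,0) retry=(0,1,1)
step 7 (t1 LOAD): counter=9 r=(9,6,6) succ=(1,0,0) retry=(0,1,1)
step 8 (t2 LOAD): counter=9 r=(9,9,6) succ=(1,0,0) retry=(0,1,1)
step 9 (t1 CAS): counter=10 r=(9,9,6) succ=(2,0,0) retry=(0,1,1)
step 10 (t2 CAS): counter=10 r=(9,9,6) succ=(2,0,0) retry=(0,2,1)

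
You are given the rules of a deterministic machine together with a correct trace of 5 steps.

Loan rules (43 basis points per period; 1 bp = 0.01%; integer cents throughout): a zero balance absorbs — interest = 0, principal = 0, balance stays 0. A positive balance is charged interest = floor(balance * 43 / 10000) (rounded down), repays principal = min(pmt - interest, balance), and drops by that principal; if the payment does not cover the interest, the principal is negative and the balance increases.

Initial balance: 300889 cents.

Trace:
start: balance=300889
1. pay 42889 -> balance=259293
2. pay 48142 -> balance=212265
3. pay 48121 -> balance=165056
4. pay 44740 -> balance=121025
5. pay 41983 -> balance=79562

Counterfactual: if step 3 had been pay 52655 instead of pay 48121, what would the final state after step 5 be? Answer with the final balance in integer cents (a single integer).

(re-executing from step 3 with the substitution; state before step 3: balance=212265)
3. pay 52655 -> balance=160522
4. pay 44740 -> balance=116472
5. pay 41983 -> balance=74989

74989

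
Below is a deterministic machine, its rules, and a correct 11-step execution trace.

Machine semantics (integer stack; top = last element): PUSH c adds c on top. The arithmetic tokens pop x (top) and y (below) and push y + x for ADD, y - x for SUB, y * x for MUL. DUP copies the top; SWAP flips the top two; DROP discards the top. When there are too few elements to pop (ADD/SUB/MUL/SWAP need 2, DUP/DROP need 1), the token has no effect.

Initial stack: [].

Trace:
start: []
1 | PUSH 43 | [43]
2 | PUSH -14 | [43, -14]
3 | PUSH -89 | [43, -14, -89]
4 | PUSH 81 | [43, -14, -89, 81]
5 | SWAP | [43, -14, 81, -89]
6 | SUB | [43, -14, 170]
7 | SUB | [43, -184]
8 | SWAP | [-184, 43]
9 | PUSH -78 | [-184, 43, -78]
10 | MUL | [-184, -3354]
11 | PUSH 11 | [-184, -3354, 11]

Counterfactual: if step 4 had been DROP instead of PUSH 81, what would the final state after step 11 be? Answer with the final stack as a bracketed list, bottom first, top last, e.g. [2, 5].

[4446, 11]

(re-executing from step 4 with the substitution; state before step 4: [43, -14, -89])
4 | DROP | [43, -14]
5 | SWAP | [-14, 43]
6 | SUB | [-57]
7 | SUB | [-57]
8 | SWAP | [-57]
9 | PUSH -78 | [-57, -78]
10 | MUL | [4446]
11 | PUSH 11 | [4446, 11]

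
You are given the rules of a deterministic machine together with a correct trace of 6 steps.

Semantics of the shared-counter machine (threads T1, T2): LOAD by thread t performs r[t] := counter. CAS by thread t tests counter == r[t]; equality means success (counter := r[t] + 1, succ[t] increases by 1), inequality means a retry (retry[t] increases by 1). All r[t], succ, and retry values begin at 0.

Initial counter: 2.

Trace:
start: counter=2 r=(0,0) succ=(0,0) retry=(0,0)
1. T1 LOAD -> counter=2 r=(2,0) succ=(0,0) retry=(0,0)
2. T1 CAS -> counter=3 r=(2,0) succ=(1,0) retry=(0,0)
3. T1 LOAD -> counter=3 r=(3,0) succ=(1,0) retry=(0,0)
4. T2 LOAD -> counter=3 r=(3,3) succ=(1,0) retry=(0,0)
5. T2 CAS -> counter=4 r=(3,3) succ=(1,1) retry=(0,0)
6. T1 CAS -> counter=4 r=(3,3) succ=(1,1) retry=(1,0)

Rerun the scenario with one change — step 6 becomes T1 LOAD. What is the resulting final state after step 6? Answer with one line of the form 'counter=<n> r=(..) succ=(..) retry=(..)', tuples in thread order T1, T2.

counter=4 r=(4,3) succ=(1,1) retry=(0,0)

(re-executing from step 6 with the substitution; state before step 6: counter=4 r=(3,3) succ=(1,1) retry=(0,0))
6. T1 LOAD -> counter=4 r=(4,3) succ=(1,1) retry=(0,0)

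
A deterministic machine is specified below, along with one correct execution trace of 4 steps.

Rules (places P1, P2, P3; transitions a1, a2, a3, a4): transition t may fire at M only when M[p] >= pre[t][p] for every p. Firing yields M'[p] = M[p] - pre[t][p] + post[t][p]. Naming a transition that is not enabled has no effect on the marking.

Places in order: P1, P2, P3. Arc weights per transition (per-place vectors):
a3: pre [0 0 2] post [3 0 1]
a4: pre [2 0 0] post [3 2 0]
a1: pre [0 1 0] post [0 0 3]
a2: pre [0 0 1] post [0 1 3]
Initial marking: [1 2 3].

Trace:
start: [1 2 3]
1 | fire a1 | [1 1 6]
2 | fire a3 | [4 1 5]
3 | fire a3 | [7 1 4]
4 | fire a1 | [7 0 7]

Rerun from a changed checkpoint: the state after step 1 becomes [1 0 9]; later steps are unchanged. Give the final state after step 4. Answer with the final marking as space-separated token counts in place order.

7 0 7

state after step 1 := [1 0 9]
2 | fire a3 | [4 0 8]
3 | fire a3 | [7 0 7]
4 | fire a1 | [7 0 7]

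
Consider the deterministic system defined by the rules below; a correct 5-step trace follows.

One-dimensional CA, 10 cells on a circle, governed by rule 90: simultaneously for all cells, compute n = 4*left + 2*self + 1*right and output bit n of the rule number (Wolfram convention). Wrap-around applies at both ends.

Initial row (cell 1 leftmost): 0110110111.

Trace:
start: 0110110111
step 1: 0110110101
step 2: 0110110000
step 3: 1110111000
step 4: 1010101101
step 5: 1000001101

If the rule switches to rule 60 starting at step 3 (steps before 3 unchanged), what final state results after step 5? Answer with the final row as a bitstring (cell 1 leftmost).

(re-executing steps 3..5 under rule 60; state before step 3: 0110110000)
step 3: 0101101000
step 4: 0111011100
step 5: 0100110010

0100110010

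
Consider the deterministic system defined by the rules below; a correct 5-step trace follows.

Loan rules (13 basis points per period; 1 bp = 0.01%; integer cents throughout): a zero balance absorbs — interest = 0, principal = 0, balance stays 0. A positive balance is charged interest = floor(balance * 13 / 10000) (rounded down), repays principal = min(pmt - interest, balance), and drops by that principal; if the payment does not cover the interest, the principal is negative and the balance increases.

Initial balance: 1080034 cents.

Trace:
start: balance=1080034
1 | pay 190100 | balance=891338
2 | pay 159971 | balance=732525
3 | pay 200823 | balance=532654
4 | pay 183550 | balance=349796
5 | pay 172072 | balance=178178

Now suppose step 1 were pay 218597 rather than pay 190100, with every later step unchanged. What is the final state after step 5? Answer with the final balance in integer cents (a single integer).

149533

(re-executing from step 1 with the substitution; state before step 1: balance=1080034)
1 | pay 218597 | balance=862841
2 | pay 159971 | balance=703991
3 | pay 200823 | balance=504083
4 | pay 183550 | balance=321188
5 | pay 172072 | balance=149533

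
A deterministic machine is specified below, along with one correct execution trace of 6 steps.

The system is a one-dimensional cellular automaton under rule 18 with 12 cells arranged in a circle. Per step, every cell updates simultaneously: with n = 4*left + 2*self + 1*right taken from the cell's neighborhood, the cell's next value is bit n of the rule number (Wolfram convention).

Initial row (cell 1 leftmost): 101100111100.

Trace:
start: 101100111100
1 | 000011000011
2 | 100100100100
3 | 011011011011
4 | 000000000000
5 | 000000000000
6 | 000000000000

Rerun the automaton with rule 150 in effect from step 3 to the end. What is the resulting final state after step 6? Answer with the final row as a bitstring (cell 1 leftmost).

111111111111

(re-executing steps 3..6 under rule 150; state before step 3: 100100100100)
3 | 111111111111
4 | 111111111111
5 | 111111111111
6 | 111111111111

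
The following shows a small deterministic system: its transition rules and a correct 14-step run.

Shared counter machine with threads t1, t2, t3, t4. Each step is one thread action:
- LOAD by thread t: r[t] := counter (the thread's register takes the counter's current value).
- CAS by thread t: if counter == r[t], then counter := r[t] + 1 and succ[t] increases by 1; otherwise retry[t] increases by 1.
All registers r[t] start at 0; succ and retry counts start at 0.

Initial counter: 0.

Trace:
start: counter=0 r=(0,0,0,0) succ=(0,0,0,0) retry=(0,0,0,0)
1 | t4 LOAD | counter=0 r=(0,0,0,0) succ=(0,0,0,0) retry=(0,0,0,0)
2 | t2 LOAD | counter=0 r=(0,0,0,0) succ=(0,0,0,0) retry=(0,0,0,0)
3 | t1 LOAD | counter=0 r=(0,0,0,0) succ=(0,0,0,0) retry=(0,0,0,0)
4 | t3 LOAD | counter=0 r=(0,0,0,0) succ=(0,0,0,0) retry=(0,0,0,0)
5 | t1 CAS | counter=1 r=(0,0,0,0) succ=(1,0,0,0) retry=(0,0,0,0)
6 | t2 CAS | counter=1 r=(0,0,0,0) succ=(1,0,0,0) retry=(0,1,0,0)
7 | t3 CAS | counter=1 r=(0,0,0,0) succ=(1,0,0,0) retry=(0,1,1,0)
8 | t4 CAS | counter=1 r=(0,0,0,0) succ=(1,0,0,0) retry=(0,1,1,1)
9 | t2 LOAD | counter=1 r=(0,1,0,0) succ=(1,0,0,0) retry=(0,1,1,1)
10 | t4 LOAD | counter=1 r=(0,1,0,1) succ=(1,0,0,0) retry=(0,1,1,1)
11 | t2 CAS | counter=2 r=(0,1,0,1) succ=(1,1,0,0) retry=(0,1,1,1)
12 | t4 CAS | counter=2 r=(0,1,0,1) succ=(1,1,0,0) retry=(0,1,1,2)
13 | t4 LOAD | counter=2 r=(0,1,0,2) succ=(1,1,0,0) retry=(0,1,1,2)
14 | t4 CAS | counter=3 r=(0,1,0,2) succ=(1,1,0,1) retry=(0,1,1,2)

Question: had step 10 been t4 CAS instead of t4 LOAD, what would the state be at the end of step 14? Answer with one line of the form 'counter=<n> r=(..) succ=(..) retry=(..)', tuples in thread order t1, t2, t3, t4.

counter=3 r=(0,1,0,2) succ=(1,1,0,1) retry=(0,1,1,3)

(re-executing from step 10 with the substitution; state before step 10: counter=1 r=(0,1,0,0) succ=(1,0,0,0) retry=(0,1,1,1))
10 | t4 CAS | counter=1 r=(0,1,0,0) succ=(1,0,0,0) retry=(0,1,1,2)
11 | t2 CAS | counter=2 r=(0,1,0,0) succ=(1,1,0,0) retry=(0,1,1,2)
12 | t4 CAS | counter=2 r=(0,1,0,0) succ=(1,1,0,0) retry=(0,1,1,3)
13 | t4 LOAD | counter=2 r=(0,1,0,2) succ=(1,1,0,0) retry=(0,1,1,3)
14 | t4 CAS | counter=3 r=(0,1,0,2) succ=(1,1,0,1) retry=(0,1,1,3)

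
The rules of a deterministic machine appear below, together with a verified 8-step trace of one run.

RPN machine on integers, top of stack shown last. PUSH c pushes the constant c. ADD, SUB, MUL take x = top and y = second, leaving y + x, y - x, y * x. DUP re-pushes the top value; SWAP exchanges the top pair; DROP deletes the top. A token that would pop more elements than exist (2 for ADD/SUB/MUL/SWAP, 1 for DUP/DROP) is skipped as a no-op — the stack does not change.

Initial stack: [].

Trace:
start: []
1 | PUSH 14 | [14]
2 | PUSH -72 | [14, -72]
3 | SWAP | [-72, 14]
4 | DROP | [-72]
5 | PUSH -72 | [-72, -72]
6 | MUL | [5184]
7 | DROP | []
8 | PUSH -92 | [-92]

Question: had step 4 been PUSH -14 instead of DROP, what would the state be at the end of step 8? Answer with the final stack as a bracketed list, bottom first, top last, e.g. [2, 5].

(re-executing from step 4 with the substitution; state before step 4: [-72, 14])
4 | PUSH -14 | [-72, 14, -14]
5 | PUSH -72 | [-72, 14, -14, -72]
6 | MUL | [-72, 14, 1008]
7 | DROP | [-72, 14]
8 | PUSH -92 | [-72, 14, -92]

[-72, 14, -92]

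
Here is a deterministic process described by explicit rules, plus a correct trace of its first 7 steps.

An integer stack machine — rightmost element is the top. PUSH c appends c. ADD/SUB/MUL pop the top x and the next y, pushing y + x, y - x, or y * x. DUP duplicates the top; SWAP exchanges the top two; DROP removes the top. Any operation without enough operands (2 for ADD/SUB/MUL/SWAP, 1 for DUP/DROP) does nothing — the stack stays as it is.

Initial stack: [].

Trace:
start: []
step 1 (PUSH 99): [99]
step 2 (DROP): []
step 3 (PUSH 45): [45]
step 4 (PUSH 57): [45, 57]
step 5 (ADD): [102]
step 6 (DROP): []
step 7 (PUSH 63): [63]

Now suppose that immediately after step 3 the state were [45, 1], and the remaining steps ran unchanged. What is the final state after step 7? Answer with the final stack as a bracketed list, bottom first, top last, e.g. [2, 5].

state after step 3 := [45, 1]
step 4 (PUSH 57): [45, 1, 57]
step 5 (ADD): [45, 58]
step 6 (DROP): [45]
step 7 (PUSH 63): [45, 63]

[45, 63]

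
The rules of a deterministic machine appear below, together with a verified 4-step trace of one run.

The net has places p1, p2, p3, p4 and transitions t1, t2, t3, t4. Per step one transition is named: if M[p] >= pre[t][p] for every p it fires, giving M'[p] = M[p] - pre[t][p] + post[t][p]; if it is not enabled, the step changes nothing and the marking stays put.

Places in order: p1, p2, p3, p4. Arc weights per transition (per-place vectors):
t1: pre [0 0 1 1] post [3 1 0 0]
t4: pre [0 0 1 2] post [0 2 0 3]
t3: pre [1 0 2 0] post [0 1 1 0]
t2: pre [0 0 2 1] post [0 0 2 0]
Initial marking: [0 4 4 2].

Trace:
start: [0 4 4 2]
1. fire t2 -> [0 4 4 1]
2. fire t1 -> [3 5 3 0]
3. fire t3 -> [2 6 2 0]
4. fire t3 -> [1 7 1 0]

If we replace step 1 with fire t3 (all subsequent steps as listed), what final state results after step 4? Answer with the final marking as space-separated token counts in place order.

1 7 1 1

(re-executing from step 1 with the substitution; state before step 1: [0 4 4 2])
1. fire t3 -> [0 4 4 2]
2. fire t1 -> [3 5 3 1]
3. fire t3 -> [2 6 2 1]
4. fire t3 -> [1 7 1 1]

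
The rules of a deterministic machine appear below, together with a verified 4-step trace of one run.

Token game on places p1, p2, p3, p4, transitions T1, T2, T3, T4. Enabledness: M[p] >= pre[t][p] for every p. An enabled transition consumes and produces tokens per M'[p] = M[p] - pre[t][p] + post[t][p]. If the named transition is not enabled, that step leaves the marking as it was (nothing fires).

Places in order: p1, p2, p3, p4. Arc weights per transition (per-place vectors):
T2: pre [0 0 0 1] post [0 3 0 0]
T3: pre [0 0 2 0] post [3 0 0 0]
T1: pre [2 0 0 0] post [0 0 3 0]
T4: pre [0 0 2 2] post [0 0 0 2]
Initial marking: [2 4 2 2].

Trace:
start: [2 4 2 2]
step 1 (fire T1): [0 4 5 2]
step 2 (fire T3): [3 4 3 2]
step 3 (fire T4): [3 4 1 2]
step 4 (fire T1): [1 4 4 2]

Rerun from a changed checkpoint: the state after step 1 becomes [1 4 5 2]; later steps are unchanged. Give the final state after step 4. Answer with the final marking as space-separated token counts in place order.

state after step 1 := [1 4 5 2]
step 2 (fire T3): [4 4 3 2]
step 3 (fire T4): [4 4 1 2]
step 4 (fire T1): [2 4 4 2]

2 4 4 2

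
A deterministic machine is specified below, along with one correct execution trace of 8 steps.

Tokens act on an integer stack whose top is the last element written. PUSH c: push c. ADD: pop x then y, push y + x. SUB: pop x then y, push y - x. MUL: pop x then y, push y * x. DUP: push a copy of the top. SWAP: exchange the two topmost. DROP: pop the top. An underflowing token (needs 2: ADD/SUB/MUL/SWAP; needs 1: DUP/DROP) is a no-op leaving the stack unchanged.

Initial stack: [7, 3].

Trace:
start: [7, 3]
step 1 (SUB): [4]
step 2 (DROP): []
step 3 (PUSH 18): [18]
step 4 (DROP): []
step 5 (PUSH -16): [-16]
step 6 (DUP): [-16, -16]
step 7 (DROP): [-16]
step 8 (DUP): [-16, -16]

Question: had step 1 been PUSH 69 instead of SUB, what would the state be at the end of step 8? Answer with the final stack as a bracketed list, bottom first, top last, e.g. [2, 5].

(re-executing from step 1 with the substitution; state before step 1: [7, 3])
step 1 (PUSH 69): [7, 3, 69]
step 2 (DROP): [7, 3]
step 3 (PUSH 18): [7, 3, 18]
step 4 (DROP): [7, 3]
step 5 (PUSH -16): [7, 3, -16]
step 6 (DUP): [7, 3, -16, -16]
step 7 (DROP): [7, 3, -16]
step 8 (DUP): [7, 3, -16, -16]

[7, 3, -16, -16]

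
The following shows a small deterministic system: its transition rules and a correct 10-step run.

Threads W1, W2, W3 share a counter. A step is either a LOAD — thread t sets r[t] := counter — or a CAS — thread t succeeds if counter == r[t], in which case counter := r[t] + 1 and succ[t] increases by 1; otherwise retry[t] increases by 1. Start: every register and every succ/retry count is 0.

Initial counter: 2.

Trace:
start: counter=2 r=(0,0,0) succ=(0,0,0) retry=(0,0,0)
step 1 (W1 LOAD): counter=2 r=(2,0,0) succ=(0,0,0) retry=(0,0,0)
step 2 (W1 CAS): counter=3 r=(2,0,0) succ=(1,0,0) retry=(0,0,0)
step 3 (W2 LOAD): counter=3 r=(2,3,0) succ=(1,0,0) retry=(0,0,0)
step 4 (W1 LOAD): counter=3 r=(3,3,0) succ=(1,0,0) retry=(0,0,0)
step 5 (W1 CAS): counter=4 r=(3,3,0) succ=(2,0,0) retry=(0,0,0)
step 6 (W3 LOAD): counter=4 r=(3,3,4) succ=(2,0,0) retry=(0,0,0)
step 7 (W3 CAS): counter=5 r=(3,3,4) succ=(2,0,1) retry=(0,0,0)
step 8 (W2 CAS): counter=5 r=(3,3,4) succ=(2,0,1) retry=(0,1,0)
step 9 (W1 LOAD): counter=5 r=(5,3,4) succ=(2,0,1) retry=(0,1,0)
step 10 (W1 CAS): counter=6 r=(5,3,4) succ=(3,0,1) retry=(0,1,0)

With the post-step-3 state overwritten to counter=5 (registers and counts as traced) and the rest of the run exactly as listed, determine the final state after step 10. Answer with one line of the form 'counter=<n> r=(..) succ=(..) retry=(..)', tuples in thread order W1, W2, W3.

counter=8 r=(7,3,6) succ=(3,0,1) retry=(0,1,0)

state after step 3 := counter=5 r=(2,3,0) succ=(1,0,0) retry=(0,0,0)
step 4 (W1 LOAD): counter=5 r=(5,3,0) succ=(1,0,0) retry=(0,0,0)
step 5 (W1 CAS): counter=6 r=(5,3,0) succ=(2,0,0) retry=(0,0,0)
step 6 (W3 LOAD): counter=6 r=(5,3,6) succ=(2,0,0) retry=(0,0,0)
step 7 (W3 CAS): counter=7 r=(5,3,6) succ=(2,0,1) retry=(0,0,0)
step 8 (W2 CAS): counter=7 r=(5,3,6) succ=(2,0,1) retry=(0,1,0)
step 9 (W1 LOAD): counter=7 r=(7,3,6) succ=(2,0,1) retry=(0,1,0)
step 10 (W1 CAS): counter=8 r=(7,3,6) succ=(3,0,1) retry=(0,1,0)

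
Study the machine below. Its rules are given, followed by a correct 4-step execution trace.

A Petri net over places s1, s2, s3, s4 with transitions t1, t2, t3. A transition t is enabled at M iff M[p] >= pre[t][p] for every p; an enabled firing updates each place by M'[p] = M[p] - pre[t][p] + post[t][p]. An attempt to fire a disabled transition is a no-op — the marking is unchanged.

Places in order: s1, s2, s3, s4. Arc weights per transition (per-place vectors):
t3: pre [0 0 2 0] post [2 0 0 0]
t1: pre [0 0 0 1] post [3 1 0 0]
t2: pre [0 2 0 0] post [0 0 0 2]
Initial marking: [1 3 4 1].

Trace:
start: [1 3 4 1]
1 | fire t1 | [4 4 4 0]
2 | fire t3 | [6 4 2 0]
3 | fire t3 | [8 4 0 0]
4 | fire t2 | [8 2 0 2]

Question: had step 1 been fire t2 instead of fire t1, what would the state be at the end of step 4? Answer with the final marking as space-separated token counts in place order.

(re-executing from step 1 with the substitution; state before step 1: [1 3 4 1])
1 | fire t2 | [1 1 4 3]
2 | fire t3 | [3 1 2 3]
3 | fire t3 | [5 1 0 3]
4 | fire t2 | [5 1 0 3]

5 1 0 3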